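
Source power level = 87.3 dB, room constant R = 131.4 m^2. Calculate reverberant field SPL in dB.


Given values:
  Lw = 87.3 dB, R = 131.4 m^2
Formula: SPL = Lw + 10 * log10(4 / R)
Compute 4 / R = 4 / 131.4 = 0.030441
Compute 10 * log10(0.030441) = -15.1654
SPL = 87.3 + (-15.1654) = 72.13

72.13 dB


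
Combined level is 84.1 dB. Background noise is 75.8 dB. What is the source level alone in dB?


Given values:
  L_total = 84.1 dB, L_bg = 75.8 dB
Formula: L_source = 10 * log10(10^(L_total/10) - 10^(L_bg/10))
Convert to linear:
  10^(84.1/10) = 257039578.2769
  10^(75.8/10) = 38018939.6321
Difference: 257039578.2769 - 38018939.6321 = 219020638.6448
L_source = 10 * log10(219020638.6448) = 83.4

83.4 dB


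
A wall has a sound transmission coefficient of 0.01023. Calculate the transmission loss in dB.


Given values:
  tau = 0.01023
Formula: TL = 10 * log10(1 / tau)
Compute 1 / tau = 1 / 0.01023 = 97.7517
Compute log10(97.7517) = 1.990124
TL = 10 * 1.990124 = 19.9

19.9 dB


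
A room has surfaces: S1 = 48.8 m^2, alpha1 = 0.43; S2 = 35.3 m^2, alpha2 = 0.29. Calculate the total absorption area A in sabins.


Given surfaces:
  Surface 1: 48.8 * 0.43 = 20.984
  Surface 2: 35.3 * 0.29 = 10.237
Formula: A = sum(Si * alpha_i)
A = 20.984 + 10.237
A = 31.22

31.22 sabins


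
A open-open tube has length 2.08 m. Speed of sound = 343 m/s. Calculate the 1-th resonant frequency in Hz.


Given values:
  Tube type: open-open, L = 2.08 m, c = 343 m/s, n = 1
Formula: f_n = n * c / (2 * L)
Compute 2 * L = 2 * 2.08 = 4.16
f = 1 * 343 / 4.16
f = 82.45

82.45 Hz


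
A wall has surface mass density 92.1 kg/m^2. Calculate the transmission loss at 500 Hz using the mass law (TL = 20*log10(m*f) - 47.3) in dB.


Given values:
  m = 92.1 kg/m^2, f = 500 Hz
Formula: TL = 20 * log10(m * f) - 47.3
Compute m * f = 92.1 * 500 = 46050.0
Compute log10(46050.0) = 4.66323
Compute 20 * 4.66323 = 93.2646
TL = 93.2646 - 47.3 = 45.96

45.96 dB


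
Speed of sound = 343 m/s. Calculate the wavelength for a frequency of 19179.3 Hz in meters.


Given values:
  c = 343 m/s, f = 19179.3 Hz
Formula: lambda = c / f
lambda = 343 / 19179.3
lambda = 0.0179

0.0179 m


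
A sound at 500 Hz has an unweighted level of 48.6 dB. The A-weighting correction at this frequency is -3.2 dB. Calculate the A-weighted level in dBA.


Given values:
  SPL = 48.6 dB
  A-weighting at 500 Hz = -3.2 dB
Formula: L_A = SPL + A_weight
L_A = 48.6 + (-3.2)
L_A = 45.4

45.4 dBA


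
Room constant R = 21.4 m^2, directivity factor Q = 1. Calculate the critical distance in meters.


Given values:
  R = 21.4 m^2, Q = 1
Formula: d_c = 0.141 * sqrt(Q * R)
Compute Q * R = 1 * 21.4 = 21.4
Compute sqrt(21.4) = 4.626
d_c = 0.141 * 4.626 = 0.652

0.652 m


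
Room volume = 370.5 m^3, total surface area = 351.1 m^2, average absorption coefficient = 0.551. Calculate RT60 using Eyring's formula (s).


Given values:
  V = 370.5 m^3, S = 351.1 m^2, alpha = 0.551
Formula: RT60 = 0.161 * V / (-S * ln(1 - alpha))
Compute ln(1 - 0.551) = ln(0.449) = -0.800732
Denominator: -351.1 * -0.800732 = 281.137
Numerator: 0.161 * 370.5 = 59.6505
RT60 = 59.6505 / 281.137 = 0.212

0.212 s


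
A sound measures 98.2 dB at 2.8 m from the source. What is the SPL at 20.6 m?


Given values:
  SPL1 = 98.2 dB, r1 = 2.8 m, r2 = 20.6 m
Formula: SPL2 = SPL1 - 20 * log10(r2 / r1)
Compute ratio: r2 / r1 = 20.6 / 2.8 = 7.3571
Compute log10: log10(7.3571) = 0.866707
Compute drop: 20 * 0.866707 = 17.3341
SPL2 = 98.2 - 17.3341 = 80.87

80.87 dB


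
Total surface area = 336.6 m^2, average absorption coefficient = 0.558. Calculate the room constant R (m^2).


Given values:
  S = 336.6 m^2, alpha = 0.558
Formula: R = S * alpha / (1 - alpha)
Numerator: 336.6 * 0.558 = 187.8228
Denominator: 1 - 0.558 = 0.442
R = 187.8228 / 0.442 = 424.94

424.94 m^2


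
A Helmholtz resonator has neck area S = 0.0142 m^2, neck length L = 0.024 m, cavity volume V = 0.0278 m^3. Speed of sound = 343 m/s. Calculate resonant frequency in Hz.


Given values:
  S = 0.0142 m^2, L = 0.024 m, V = 0.0278 m^3, c = 343 m/s
Formula: f = (c / (2*pi)) * sqrt(S / (V * L))
Compute V * L = 0.0278 * 0.024 = 0.0006672
Compute S / (V * L) = 0.0142 / 0.0006672 = 21.283
Compute sqrt(21.283) = 4.61335
Compute c / (2*pi) = 343 / 6.283185 = 54.590148
f = 54.590148 * 4.61335 = 251.84

251.84 Hz


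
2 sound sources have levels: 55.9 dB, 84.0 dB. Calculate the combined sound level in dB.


Formula: L_total = 10 * log10( sum(10^(Li/10)) )
  Source 1: 10^(55.9/10) = 389045.145
  Source 2: 10^(84.0/10) = 251188643.151
Sum of linear values = 251577688.296
L_total = 10 * log10(251577688.296) = 84.01

84.01 dB


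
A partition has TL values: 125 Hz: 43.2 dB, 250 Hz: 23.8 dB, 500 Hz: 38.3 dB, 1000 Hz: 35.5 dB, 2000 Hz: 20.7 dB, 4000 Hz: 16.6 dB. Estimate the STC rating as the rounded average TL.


Given TL values at each frequency:
  125 Hz: 43.2 dB
  250 Hz: 23.8 dB
  500 Hz: 38.3 dB
  1000 Hz: 35.5 dB
  2000 Hz: 20.7 dB
  4000 Hz: 16.6 dB
Formula: STC ~ round(average of TL values)
Sum = 43.2 + 23.8 + 38.3 + 35.5 + 20.7 + 16.6 = 178.1
Average = 178.1 / 6 = 29.68
Rounded: 30

30


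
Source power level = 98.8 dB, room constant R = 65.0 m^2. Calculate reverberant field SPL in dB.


Given values:
  Lw = 98.8 dB, R = 65.0 m^2
Formula: SPL = Lw + 10 * log10(4 / R)
Compute 4 / R = 4 / 65.0 = 0.061538
Compute 10 * log10(0.061538) = -12.1086
SPL = 98.8 + (-12.1086) = 86.69

86.69 dB


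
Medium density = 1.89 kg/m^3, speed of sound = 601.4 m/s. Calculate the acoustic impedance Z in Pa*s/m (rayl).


Given values:
  rho = 1.89 kg/m^3
  c = 601.4 m/s
Formula: Z = rho * c
Z = 1.89 * 601.4
Z = 1136.65

1136.65 rayl


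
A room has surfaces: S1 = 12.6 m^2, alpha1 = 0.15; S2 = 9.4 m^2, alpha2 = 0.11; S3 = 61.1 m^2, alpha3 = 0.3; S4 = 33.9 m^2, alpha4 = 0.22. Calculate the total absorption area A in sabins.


Given surfaces:
  Surface 1: 12.6 * 0.15 = 1.89
  Surface 2: 9.4 * 0.11 = 1.034
  Surface 3: 61.1 * 0.3 = 18.33
  Surface 4: 33.9 * 0.22 = 7.458
Formula: A = sum(Si * alpha_i)
A = 1.89 + 1.034 + 18.33 + 7.458
A = 28.71

28.71 sabins


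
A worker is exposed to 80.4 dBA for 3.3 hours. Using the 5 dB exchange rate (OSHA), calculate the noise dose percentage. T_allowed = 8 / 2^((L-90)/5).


Given values:
  L = 80.4 dBA, T = 3.3 hours
Formula: T_allowed = 8 / 2^((L - 90) / 5)
Compute exponent: (80.4 - 90) / 5 = -1.92
Compute 2^(-1.92) = 0.264255
T_allowed = 8 / 0.264255 = 30.273789 hours
Dose = (T / T_allowed) * 100
Dose = (3.3 / 30.273789) * 100 = 10.9

10.9 %


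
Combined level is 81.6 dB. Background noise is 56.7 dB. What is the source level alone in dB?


Given values:
  L_total = 81.6 dB, L_bg = 56.7 dB
Formula: L_source = 10 * log10(10^(L_total/10) - 10^(L_bg/10))
Convert to linear:
  10^(81.6/10) = 144543977.0746
  10^(56.7/10) = 467735.1413
Difference: 144543977.0746 - 467735.1413 = 144076241.9333
L_source = 10 * log10(144076241.9333) = 81.59

81.59 dB


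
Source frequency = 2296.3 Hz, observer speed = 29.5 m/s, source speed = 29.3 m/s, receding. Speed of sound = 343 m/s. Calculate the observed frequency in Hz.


Given values:
  f_s = 2296.3 Hz, v_o = 29.5 m/s, v_s = 29.3 m/s
  Direction: receding
Formula: f_o = f_s * (c - v_o) / (c + v_s)
Numerator: c - v_o = 343 - 29.5 = 313.5
Denominator: c + v_s = 343 + 29.3 = 372.3
f_o = 2296.3 * 313.5 / 372.3 = 1933.63

1933.63 Hz


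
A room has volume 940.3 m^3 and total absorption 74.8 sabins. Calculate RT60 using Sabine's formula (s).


Given values:
  V = 940.3 m^3
  A = 74.8 sabins
Formula: RT60 = 0.161 * V / A
Numerator: 0.161 * 940.3 = 151.3883
RT60 = 151.3883 / 74.8 = 2.024

2.024 s


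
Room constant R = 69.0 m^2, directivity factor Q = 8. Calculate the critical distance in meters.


Given values:
  R = 69.0 m^2, Q = 8
Formula: d_c = 0.141 * sqrt(Q * R)
Compute Q * R = 8 * 69.0 = 552.0
Compute sqrt(552.0) = 23.4947
d_c = 0.141 * 23.4947 = 3.313

3.313 m


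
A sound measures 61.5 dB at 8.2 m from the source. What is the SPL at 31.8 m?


Given values:
  SPL1 = 61.5 dB, r1 = 8.2 m, r2 = 31.8 m
Formula: SPL2 = SPL1 - 20 * log10(r2 / r1)
Compute ratio: r2 / r1 = 31.8 / 8.2 = 3.878
Compute log10: log10(3.878) = 0.588608
Compute drop: 20 * 0.588608 = 11.7722
SPL2 = 61.5 - 11.7722 = 49.73

49.73 dB


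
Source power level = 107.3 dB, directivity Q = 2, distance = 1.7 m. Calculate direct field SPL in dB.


Given values:
  Lw = 107.3 dB, Q = 2, r = 1.7 m
Formula: SPL = Lw + 10 * log10(Q / (4 * pi * r^2))
Compute 4 * pi * r^2 = 4 * pi * 1.7^2 = 36.3168
Compute Q / denom = 2 / 36.3168 = 0.05507093
Compute 10 * log10(0.05507093) = -12.5908
SPL = 107.3 + (-12.5908) = 94.71

94.71 dB


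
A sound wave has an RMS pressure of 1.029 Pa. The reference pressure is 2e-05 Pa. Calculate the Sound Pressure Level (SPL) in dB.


Given values:
  p = 1.029 Pa
  p_ref = 2e-05 Pa
Formula: SPL = 20 * log10(p / p_ref)
Compute ratio: p / p_ref = 1.029 / 2e-05 = 51450
Compute log10: log10(51450) = 4.711385
Multiply: SPL = 20 * 4.711385 = 94.23

94.23 dB


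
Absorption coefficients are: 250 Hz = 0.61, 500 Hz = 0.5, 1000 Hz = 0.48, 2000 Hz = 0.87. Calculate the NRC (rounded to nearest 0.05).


Given values:
  a_250 = 0.61, a_500 = 0.5
  a_1000 = 0.48, a_2000 = 0.87
Formula: NRC = (a250 + a500 + a1000 + a2000) / 4
Sum = 0.61 + 0.5 + 0.48 + 0.87 = 2.46
NRC = 2.46 / 4 = 0.615
Rounded to nearest 0.05: 0.6

0.6


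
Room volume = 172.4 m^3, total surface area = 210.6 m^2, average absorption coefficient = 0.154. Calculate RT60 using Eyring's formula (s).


Given values:
  V = 172.4 m^3, S = 210.6 m^2, alpha = 0.154
Formula: RT60 = 0.161 * V / (-S * ln(1 - alpha))
Compute ln(1 - 0.154) = ln(0.846) = -0.167236
Denominator: -210.6 * -0.167236 = 35.2199
Numerator: 0.161 * 172.4 = 27.7564
RT60 = 27.7564 / 35.2199 = 0.788

0.788 s


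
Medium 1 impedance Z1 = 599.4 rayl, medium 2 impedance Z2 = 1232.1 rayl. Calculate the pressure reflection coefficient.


Given values:
  Z1 = 599.4 rayl, Z2 = 1232.1 rayl
Formula: R = (Z2 - Z1) / (Z2 + Z1)
Numerator: Z2 - Z1 = 1232.1 - 599.4 = 632.7
Denominator: Z2 + Z1 = 1232.1 + 599.4 = 1831.5
R = 632.7 / 1831.5 = 0.3455

0.3455


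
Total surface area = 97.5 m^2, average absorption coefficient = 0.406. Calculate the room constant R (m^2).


Given values:
  S = 97.5 m^2, alpha = 0.406
Formula: R = S * alpha / (1 - alpha)
Numerator: 97.5 * 0.406 = 39.585
Denominator: 1 - 0.406 = 0.594
R = 39.585 / 0.594 = 66.64

66.64 m^2


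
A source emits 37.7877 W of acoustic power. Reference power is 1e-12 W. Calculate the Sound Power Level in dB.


Given values:
  W = 37.7877 W
  W_ref = 1e-12 W
Formula: SWL = 10 * log10(W / W_ref)
Compute ratio: W / W_ref = 37787700000000
Compute log10: log10(37787700000000) = 13.57735
Multiply: SWL = 10 * 13.57735 = 135.77

135.77 dB


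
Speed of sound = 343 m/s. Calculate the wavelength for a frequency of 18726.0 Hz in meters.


Given values:
  c = 343 m/s, f = 18726.0 Hz
Formula: lambda = c / f
lambda = 343 / 18726.0
lambda = 0.0183

0.0183 m


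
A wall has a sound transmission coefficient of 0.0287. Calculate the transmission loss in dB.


Given values:
  tau = 0.0287
Formula: TL = 10 * log10(1 / tau)
Compute 1 / tau = 1 / 0.0287 = 34.8432
Compute log10(34.8432) = 1.542118
TL = 10 * 1.542118 = 15.42

15.42 dB


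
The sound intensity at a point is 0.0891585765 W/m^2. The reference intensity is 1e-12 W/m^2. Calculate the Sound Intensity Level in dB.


Given values:
  I = 0.0891585765 W/m^2
  I_ref = 1e-12 W/m^2
Formula: SIL = 10 * log10(I / I_ref)
Compute ratio: I / I_ref = 89158576500
Compute log10: log10(89158576500) = 10.950163
Multiply: SIL = 10 * 10.950163 = 109.5

109.5 dB


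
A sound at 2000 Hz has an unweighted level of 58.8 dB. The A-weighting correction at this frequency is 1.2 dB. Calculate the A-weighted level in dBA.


Given values:
  SPL = 58.8 dB
  A-weighting at 2000 Hz = 1.2 dB
Formula: L_A = SPL + A_weight
L_A = 58.8 + (1.2)
L_A = 60.0

60.0 dBA


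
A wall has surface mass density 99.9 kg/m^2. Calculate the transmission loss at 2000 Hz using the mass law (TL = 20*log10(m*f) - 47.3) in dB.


Given values:
  m = 99.9 kg/m^2, f = 2000 Hz
Formula: TL = 20 * log10(m * f) - 47.3
Compute m * f = 99.9 * 2000 = 199800.0
Compute log10(199800.0) = 5.300595
Compute 20 * 5.300595 = 106.0119
TL = 106.0119 - 47.3 = 58.71

58.71 dB


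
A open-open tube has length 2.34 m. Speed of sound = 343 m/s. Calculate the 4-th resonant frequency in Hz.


Given values:
  Tube type: open-open, L = 2.34 m, c = 343 m/s, n = 4
Formula: f_n = n * c / (2 * L)
Compute 2 * L = 2 * 2.34 = 4.68
f = 4 * 343 / 4.68
f = 293.16

293.16 Hz


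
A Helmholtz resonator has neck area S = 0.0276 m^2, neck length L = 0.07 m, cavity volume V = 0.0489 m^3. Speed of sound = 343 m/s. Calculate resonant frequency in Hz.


Given values:
  S = 0.0276 m^2, L = 0.07 m, V = 0.0489 m^3, c = 343 m/s
Formula: f = (c / (2*pi)) * sqrt(S / (V * L))
Compute V * L = 0.0489 * 0.07 = 0.003423
Compute S / (V * L) = 0.0276 / 0.003423 = 8.0631
Compute sqrt(8.0631) = 2.83956
Compute c / (2*pi) = 343 / 6.283185 = 54.590148
f = 54.590148 * 2.83956 = 155.01

155.01 Hz


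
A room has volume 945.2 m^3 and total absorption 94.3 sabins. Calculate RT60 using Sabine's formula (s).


Given values:
  V = 945.2 m^3
  A = 94.3 sabins
Formula: RT60 = 0.161 * V / A
Numerator: 0.161 * 945.2 = 152.1772
RT60 = 152.1772 / 94.3 = 1.614

1.614 s


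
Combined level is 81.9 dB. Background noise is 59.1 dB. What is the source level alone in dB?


Given values:
  L_total = 81.9 dB, L_bg = 59.1 dB
Formula: L_source = 10 * log10(10^(L_total/10) - 10^(L_bg/10))
Convert to linear:
  10^(81.9/10) = 154881661.8912
  10^(59.1/10) = 812830.5162
Difference: 154881661.8912 - 812830.5162 = 154068831.375
L_source = 10 * log10(154068831.375) = 81.88

81.88 dB


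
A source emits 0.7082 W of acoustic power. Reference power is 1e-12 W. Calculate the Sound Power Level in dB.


Given values:
  W = 0.7082 W
  W_ref = 1e-12 W
Formula: SWL = 10 * log10(W / W_ref)
Compute ratio: W / W_ref = 708200000000
Compute log10: log10(708200000000) = 11.850156
Multiply: SWL = 10 * 11.850156 = 118.5

118.5 dB


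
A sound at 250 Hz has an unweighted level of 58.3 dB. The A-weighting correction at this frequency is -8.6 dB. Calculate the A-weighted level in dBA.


Given values:
  SPL = 58.3 dB
  A-weighting at 250 Hz = -8.6 dB
Formula: L_A = SPL + A_weight
L_A = 58.3 + (-8.6)
L_A = 49.7

49.7 dBA


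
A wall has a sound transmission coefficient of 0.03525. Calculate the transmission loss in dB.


Given values:
  tau = 0.03525
Formula: TL = 10 * log10(1 / tau)
Compute 1 / tau = 1 / 0.03525 = 28.3688
Compute log10(28.3688) = 1.452841
TL = 10 * 1.452841 = 14.53

14.53 dB


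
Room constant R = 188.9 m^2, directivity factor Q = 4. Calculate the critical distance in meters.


Given values:
  R = 188.9 m^2, Q = 4
Formula: d_c = 0.141 * sqrt(Q * R)
Compute Q * R = 4 * 188.9 = 755.6
Compute sqrt(755.6) = 27.4882
d_c = 0.141 * 27.4882 = 3.876

3.876 m


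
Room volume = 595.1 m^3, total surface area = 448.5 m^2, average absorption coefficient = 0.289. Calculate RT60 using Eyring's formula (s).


Given values:
  V = 595.1 m^3, S = 448.5 m^2, alpha = 0.289
Formula: RT60 = 0.161 * V / (-S * ln(1 - alpha))
Compute ln(1 - 0.289) = ln(0.711) = -0.341083
Denominator: -448.5 * -0.341083 = 152.9757
Numerator: 0.161 * 595.1 = 95.8111
RT60 = 95.8111 / 152.9757 = 0.626

0.626 s


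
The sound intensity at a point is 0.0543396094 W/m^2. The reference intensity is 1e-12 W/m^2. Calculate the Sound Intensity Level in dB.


Given values:
  I = 0.0543396094 W/m^2
  I_ref = 1e-12 W/m^2
Formula: SIL = 10 * log10(I / I_ref)
Compute ratio: I / I_ref = 54339609400
Compute log10: log10(54339609400) = 10.735117
Multiply: SIL = 10 * 10.735117 = 107.35

107.35 dB


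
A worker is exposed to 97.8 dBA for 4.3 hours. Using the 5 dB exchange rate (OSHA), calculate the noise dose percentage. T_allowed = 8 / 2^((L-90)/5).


Given values:
  L = 97.8 dBA, T = 4.3 hours
Formula: T_allowed = 8 / 2^((L - 90) / 5)
Compute exponent: (97.8 - 90) / 5 = 1.56
Compute 2^(1.56) = 2.948538
T_allowed = 8 / 2.948538 = 2.713209 hours
Dose = (T / T_allowed) * 100
Dose = (4.3 / 2.713209) * 100 = 158.48

158.48 %


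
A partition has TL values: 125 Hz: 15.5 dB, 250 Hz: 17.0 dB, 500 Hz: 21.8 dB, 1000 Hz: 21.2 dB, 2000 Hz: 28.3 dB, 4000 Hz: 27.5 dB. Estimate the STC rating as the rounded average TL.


Given TL values at each frequency:
  125 Hz: 15.5 dB
  250 Hz: 17.0 dB
  500 Hz: 21.8 dB
  1000 Hz: 21.2 dB
  2000 Hz: 28.3 dB
  4000 Hz: 27.5 dB
Formula: STC ~ round(average of TL values)
Sum = 15.5 + 17.0 + 21.8 + 21.2 + 28.3 + 27.5 = 131.3
Average = 131.3 / 6 = 21.88
Rounded: 22

22


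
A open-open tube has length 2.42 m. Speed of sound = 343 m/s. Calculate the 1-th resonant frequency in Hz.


Given values:
  Tube type: open-open, L = 2.42 m, c = 343 m/s, n = 1
Formula: f_n = n * c / (2 * L)
Compute 2 * L = 2 * 2.42 = 4.84
f = 1 * 343 / 4.84
f = 70.87

70.87 Hz


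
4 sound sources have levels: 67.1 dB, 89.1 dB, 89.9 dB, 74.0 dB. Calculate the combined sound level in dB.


Formula: L_total = 10 * log10( sum(10^(Li/10)) )
  Source 1: 10^(67.1/10) = 5128613.8399
  Source 2: 10^(89.1/10) = 812830516.1641
  Source 3: 10^(89.9/10) = 977237220.9558
  Source 4: 10^(74.0/10) = 25118864.3151
Sum of linear values = 1820315215.2749
L_total = 10 * log10(1820315215.2749) = 92.6

92.6 dB


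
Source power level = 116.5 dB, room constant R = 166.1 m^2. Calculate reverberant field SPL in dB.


Given values:
  Lw = 116.5 dB, R = 166.1 m^2
Formula: SPL = Lw + 10 * log10(4 / R)
Compute 4 / R = 4 / 166.1 = 0.024082
Compute 10 * log10(0.024082) = -16.1831
SPL = 116.5 + (-16.1831) = 100.32

100.32 dB


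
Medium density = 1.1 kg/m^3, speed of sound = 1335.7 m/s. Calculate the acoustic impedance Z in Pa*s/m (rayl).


Given values:
  rho = 1.1 kg/m^3
  c = 1335.7 m/s
Formula: Z = rho * c
Z = 1.1 * 1335.7
Z = 1469.27

1469.27 rayl


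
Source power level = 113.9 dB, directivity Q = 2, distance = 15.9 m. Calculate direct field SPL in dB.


Given values:
  Lw = 113.9 dB, Q = 2, r = 15.9 m
Formula: SPL = Lw + 10 * log10(Q / (4 * pi * r^2))
Compute 4 * pi * r^2 = 4 * pi * 15.9^2 = 3176.9042
Compute Q / denom = 2 / 3176.9042 = 0.00062954
Compute 10 * log10(0.00062954) = -32.0098
SPL = 113.9 + (-32.0098) = 81.89

81.89 dB


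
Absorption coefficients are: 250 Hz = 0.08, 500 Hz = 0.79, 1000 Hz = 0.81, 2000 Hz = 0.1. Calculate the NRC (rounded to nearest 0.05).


Given values:
  a_250 = 0.08, a_500 = 0.79
  a_1000 = 0.81, a_2000 = 0.1
Formula: NRC = (a250 + a500 + a1000 + a2000) / 4
Sum = 0.08 + 0.79 + 0.81 + 0.1 = 1.78
NRC = 1.78 / 4 = 0.445
Rounded to nearest 0.05: 0.45

0.45


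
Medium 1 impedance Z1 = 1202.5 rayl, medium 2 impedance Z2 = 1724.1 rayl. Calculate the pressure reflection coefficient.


Given values:
  Z1 = 1202.5 rayl, Z2 = 1724.1 rayl
Formula: R = (Z2 - Z1) / (Z2 + Z1)
Numerator: Z2 - Z1 = 1724.1 - 1202.5 = 521.6
Denominator: Z2 + Z1 = 1724.1 + 1202.5 = 2926.6
R = 521.6 / 2926.6 = 0.1782

0.1782


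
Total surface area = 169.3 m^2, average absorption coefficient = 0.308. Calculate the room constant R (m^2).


Given values:
  S = 169.3 m^2, alpha = 0.308
Formula: R = S * alpha / (1 - alpha)
Numerator: 169.3 * 0.308 = 52.1444
Denominator: 1 - 0.308 = 0.692
R = 52.1444 / 0.692 = 75.35

75.35 m^2


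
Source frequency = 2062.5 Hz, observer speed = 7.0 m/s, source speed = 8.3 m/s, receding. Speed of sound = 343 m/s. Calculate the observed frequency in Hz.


Given values:
  f_s = 2062.5 Hz, v_o = 7.0 m/s, v_s = 8.3 m/s
  Direction: receding
Formula: f_o = f_s * (c - v_o) / (c + v_s)
Numerator: c - v_o = 343 - 7.0 = 336.0
Denominator: c + v_s = 343 + 8.3 = 351.3
f_o = 2062.5 * 336.0 / 351.3 = 1972.67

1972.67 Hz


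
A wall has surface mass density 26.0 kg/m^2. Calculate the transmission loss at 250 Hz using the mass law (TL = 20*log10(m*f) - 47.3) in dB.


Given values:
  m = 26.0 kg/m^2, f = 250 Hz
Formula: TL = 20 * log10(m * f) - 47.3
Compute m * f = 26.0 * 250 = 6500.0
Compute log10(6500.0) = 3.812913
Compute 20 * 3.812913 = 76.2583
TL = 76.2583 - 47.3 = 28.96

28.96 dB


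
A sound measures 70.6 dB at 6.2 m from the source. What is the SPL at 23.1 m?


Given values:
  SPL1 = 70.6 dB, r1 = 6.2 m, r2 = 23.1 m
Formula: SPL2 = SPL1 - 20 * log10(r2 / r1)
Compute ratio: r2 / r1 = 23.1 / 6.2 = 3.7258
Compute log10: log10(3.7258) = 0.57122
Compute drop: 20 * 0.57122 = 11.4244
SPL2 = 70.6 - 11.4244 = 59.18

59.18 dB


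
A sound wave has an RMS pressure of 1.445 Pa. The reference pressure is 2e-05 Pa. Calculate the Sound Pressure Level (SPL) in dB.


Given values:
  p = 1.445 Pa
  p_ref = 2e-05 Pa
Formula: SPL = 20 * log10(p / p_ref)
Compute ratio: p / p_ref = 1.445 / 2e-05 = 72250
Compute log10: log10(72250) = 4.858838
Multiply: SPL = 20 * 4.858838 = 97.18

97.18 dB


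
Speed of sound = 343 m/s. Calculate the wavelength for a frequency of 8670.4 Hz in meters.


Given values:
  c = 343 m/s, f = 8670.4 Hz
Formula: lambda = c / f
lambda = 343 / 8670.4
lambda = 0.0396

0.0396 m


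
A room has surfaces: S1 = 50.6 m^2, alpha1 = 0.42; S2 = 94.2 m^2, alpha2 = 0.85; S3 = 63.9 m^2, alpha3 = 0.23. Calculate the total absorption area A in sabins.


Given surfaces:
  Surface 1: 50.6 * 0.42 = 21.252
  Surface 2: 94.2 * 0.85 = 80.07
  Surface 3: 63.9 * 0.23 = 14.697
Formula: A = sum(Si * alpha_i)
A = 21.252 + 80.07 + 14.697
A = 116.02

116.02 sabins


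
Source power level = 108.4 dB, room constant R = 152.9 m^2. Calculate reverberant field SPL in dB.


Given values:
  Lw = 108.4 dB, R = 152.9 m^2
Formula: SPL = Lw + 10 * log10(4 / R)
Compute 4 / R = 4 / 152.9 = 0.026161
Compute 10 * log10(0.026161) = -15.8235
SPL = 108.4 + (-15.8235) = 92.58

92.58 dB


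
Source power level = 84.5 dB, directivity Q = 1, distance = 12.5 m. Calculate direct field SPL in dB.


Given values:
  Lw = 84.5 dB, Q = 1, r = 12.5 m
Formula: SPL = Lw + 10 * log10(Q / (4 * pi * r^2))
Compute 4 * pi * r^2 = 4 * pi * 12.5^2 = 1963.4954
Compute Q / denom = 1 / 1963.4954 = 0.0005093
Compute 10 * log10(0.0005093) = -32.9303
SPL = 84.5 + (-32.9303) = 51.57

51.57 dB


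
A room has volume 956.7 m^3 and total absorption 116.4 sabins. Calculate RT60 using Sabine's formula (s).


Given values:
  V = 956.7 m^3
  A = 116.4 sabins
Formula: RT60 = 0.161 * V / A
Numerator: 0.161 * 956.7 = 154.0287
RT60 = 154.0287 / 116.4 = 1.323

1.323 s


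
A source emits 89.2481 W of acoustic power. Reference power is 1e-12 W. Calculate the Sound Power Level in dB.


Given values:
  W = 89.2481 W
  W_ref = 1e-12 W
Formula: SWL = 10 * log10(W / W_ref)
Compute ratio: W / W_ref = 89248100000000
Compute log10: log10(89248100000000) = 13.950599
Multiply: SWL = 10 * 13.950599 = 139.51

139.51 dB


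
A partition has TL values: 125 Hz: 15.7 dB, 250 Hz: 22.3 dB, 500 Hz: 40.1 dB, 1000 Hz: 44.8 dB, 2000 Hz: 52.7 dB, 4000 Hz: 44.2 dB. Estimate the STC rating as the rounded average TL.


Given TL values at each frequency:
  125 Hz: 15.7 dB
  250 Hz: 22.3 dB
  500 Hz: 40.1 dB
  1000 Hz: 44.8 dB
  2000 Hz: 52.7 dB
  4000 Hz: 44.2 dB
Formula: STC ~ round(average of TL values)
Sum = 15.7 + 22.3 + 40.1 + 44.8 + 52.7 + 44.2 = 219.8
Average = 219.8 / 6 = 36.63
Rounded: 37

37


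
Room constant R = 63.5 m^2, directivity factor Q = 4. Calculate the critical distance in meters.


Given values:
  R = 63.5 m^2, Q = 4
Formula: d_c = 0.141 * sqrt(Q * R)
Compute Q * R = 4 * 63.5 = 254.0
Compute sqrt(254.0) = 15.9374
d_c = 0.141 * 15.9374 = 2.247

2.247 m


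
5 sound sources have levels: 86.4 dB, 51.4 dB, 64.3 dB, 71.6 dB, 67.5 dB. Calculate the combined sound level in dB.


Formula: L_total = 10 * log10( sum(10^(Li/10)) )
  Source 1: 10^(86.4/10) = 436515832.2402
  Source 2: 10^(51.4/10) = 138038.4265
  Source 3: 10^(64.3/10) = 2691534.8039
  Source 4: 10^(71.6/10) = 14454397.7075
  Source 5: 10^(67.5/10) = 5623413.2519
Sum of linear values = 459423216.43
L_total = 10 * log10(459423216.43) = 86.62

86.62 dB


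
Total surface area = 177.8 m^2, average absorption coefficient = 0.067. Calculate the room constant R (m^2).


Given values:
  S = 177.8 m^2, alpha = 0.067
Formula: R = S * alpha / (1 - alpha)
Numerator: 177.8 * 0.067 = 11.9126
Denominator: 1 - 0.067 = 0.933
R = 11.9126 / 0.933 = 12.77

12.77 m^2


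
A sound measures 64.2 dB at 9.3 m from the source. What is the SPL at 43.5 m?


Given values:
  SPL1 = 64.2 dB, r1 = 9.3 m, r2 = 43.5 m
Formula: SPL2 = SPL1 - 20 * log10(r2 / r1)
Compute ratio: r2 / r1 = 43.5 / 9.3 = 4.6774
Compute log10: log10(4.6774) = 0.670005
Compute drop: 20 * 0.670005 = 13.4001
SPL2 = 64.2 - 13.4001 = 50.8

50.8 dB


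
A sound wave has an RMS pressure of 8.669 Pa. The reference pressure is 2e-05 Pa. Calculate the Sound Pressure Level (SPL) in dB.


Given values:
  p = 8.669 Pa
  p_ref = 2e-05 Pa
Formula: SPL = 20 * log10(p / p_ref)
Compute ratio: p / p_ref = 8.669 / 2e-05 = 433450
Compute log10: log10(433450) = 5.636939
Multiply: SPL = 20 * 5.636939 = 112.74

112.74 dB


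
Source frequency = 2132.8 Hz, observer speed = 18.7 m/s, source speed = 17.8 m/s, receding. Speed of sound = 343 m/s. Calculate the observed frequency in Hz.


Given values:
  f_s = 2132.8 Hz, v_o = 18.7 m/s, v_s = 17.8 m/s
  Direction: receding
Formula: f_o = f_s * (c - v_o) / (c + v_s)
Numerator: c - v_o = 343 - 18.7 = 324.3
Denominator: c + v_s = 343 + 17.8 = 360.8
f_o = 2132.8 * 324.3 / 360.8 = 1917.04

1917.04 Hz


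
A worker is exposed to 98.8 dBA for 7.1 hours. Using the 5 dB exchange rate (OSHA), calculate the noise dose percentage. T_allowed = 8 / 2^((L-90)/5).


Given values:
  L = 98.8 dBA, T = 7.1 hours
Formula: T_allowed = 8 / 2^((L - 90) / 5)
Compute exponent: (98.8 - 90) / 5 = 1.76
Compute 2^(1.76) = 3.386981
T_allowed = 8 / 3.386981 = 2.361985 hours
Dose = (T / T_allowed) * 100
Dose = (7.1 / 2.361985) * 100 = 300.59

300.59 %


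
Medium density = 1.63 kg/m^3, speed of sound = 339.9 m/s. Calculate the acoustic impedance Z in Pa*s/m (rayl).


Given values:
  rho = 1.63 kg/m^3
  c = 339.9 m/s
Formula: Z = rho * c
Z = 1.63 * 339.9
Z = 554.04

554.04 rayl


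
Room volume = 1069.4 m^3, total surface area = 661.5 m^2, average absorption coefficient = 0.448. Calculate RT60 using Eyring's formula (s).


Given values:
  V = 1069.4 m^3, S = 661.5 m^2, alpha = 0.448
Formula: RT60 = 0.161 * V / (-S * ln(1 - alpha))
Compute ln(1 - 0.448) = ln(0.552) = -0.594207
Denominator: -661.5 * -0.594207 = 393.0679
Numerator: 0.161 * 1069.4 = 172.1734
RT60 = 172.1734 / 393.0679 = 0.438

0.438 s


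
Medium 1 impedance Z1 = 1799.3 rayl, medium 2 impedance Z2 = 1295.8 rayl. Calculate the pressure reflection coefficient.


Given values:
  Z1 = 1799.3 rayl, Z2 = 1295.8 rayl
Formula: R = (Z2 - Z1) / (Z2 + Z1)
Numerator: Z2 - Z1 = 1295.8 - 1799.3 = -503.5
Denominator: Z2 + Z1 = 1295.8 + 1799.3 = 3095.1
R = -503.5 / 3095.1 = -0.1627

-0.1627


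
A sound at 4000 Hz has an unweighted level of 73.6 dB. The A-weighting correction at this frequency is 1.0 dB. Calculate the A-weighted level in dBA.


Given values:
  SPL = 73.6 dB
  A-weighting at 4000 Hz = 1.0 dB
Formula: L_A = SPL + A_weight
L_A = 73.6 + (1.0)
L_A = 74.6

74.6 dBA


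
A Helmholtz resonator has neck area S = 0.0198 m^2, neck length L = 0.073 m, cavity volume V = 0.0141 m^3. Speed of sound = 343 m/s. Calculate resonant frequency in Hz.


Given values:
  S = 0.0198 m^2, L = 0.073 m, V = 0.0141 m^3, c = 343 m/s
Formula: f = (c / (2*pi)) * sqrt(S / (V * L))
Compute V * L = 0.0141 * 0.073 = 0.0010293
Compute S / (V * L) = 0.0198 / 0.0010293 = 19.2364
Compute sqrt(19.2364) = 4.385932
Compute c / (2*pi) = 343 / 6.283185 = 54.590148
f = 54.590148 * 4.385932 = 239.43

239.43 Hz


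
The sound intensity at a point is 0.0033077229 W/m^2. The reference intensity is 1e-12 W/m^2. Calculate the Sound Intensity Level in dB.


Given values:
  I = 0.0033077229 W/m^2
  I_ref = 1e-12 W/m^2
Formula: SIL = 10 * log10(I / I_ref)
Compute ratio: I / I_ref = 3307722900
Compute log10: log10(3307722900) = 9.519529
Multiply: SIL = 10 * 9.519529 = 95.2

95.2 dB


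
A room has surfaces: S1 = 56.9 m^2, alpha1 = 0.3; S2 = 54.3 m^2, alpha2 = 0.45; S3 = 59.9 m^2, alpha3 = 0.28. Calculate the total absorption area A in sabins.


Given surfaces:
  Surface 1: 56.9 * 0.3 = 17.07
  Surface 2: 54.3 * 0.45 = 24.435
  Surface 3: 59.9 * 0.28 = 16.772
Formula: A = sum(Si * alpha_i)
A = 17.07 + 24.435 + 16.772
A = 58.28

58.28 sabins


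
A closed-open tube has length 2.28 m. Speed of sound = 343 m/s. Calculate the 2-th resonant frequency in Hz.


Given values:
  Tube type: closed-open, L = 2.28 m, c = 343 m/s, n = 2
Formula: f_n = (2n - 1) * c / (4 * L)
Compute 2n - 1 = 2*2 - 1 = 3
Compute 4 * L = 4 * 2.28 = 9.12
f = 3 * 343 / 9.12
f = 112.83

112.83 Hz


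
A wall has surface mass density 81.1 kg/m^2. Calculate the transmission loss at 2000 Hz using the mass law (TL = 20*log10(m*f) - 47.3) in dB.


Given values:
  m = 81.1 kg/m^2, f = 2000 Hz
Formula: TL = 20 * log10(m * f) - 47.3
Compute m * f = 81.1 * 2000 = 162200.0
Compute log10(162200.0) = 5.210051
Compute 20 * 5.210051 = 104.201
TL = 104.201 - 47.3 = 56.9

56.9 dB


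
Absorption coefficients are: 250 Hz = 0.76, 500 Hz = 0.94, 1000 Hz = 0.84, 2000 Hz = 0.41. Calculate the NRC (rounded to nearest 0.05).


Given values:
  a_250 = 0.76, a_500 = 0.94
  a_1000 = 0.84, a_2000 = 0.41
Formula: NRC = (a250 + a500 + a1000 + a2000) / 4
Sum = 0.76 + 0.94 + 0.84 + 0.41 = 2.95
NRC = 2.95 / 4 = 0.7375
Rounded to nearest 0.05: 0.75

0.75


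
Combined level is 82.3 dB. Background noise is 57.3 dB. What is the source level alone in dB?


Given values:
  L_total = 82.3 dB, L_bg = 57.3 dB
Formula: L_source = 10 * log10(10^(L_total/10) - 10^(L_bg/10))
Convert to linear:
  10^(82.3/10) = 169824365.2462
  10^(57.3/10) = 537031.7964
Difference: 169824365.2462 - 537031.7964 = 169287333.4498
L_source = 10 * log10(169287333.4498) = 82.29

82.29 dB


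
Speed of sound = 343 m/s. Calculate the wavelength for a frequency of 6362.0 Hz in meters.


Given values:
  c = 343 m/s, f = 6362.0 Hz
Formula: lambda = c / f
lambda = 343 / 6362.0
lambda = 0.0539

0.0539 m


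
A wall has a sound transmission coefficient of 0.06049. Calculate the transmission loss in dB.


Given values:
  tau = 0.06049
Formula: TL = 10 * log10(1 / tau)
Compute 1 / tau = 1 / 0.06049 = 16.5317
Compute log10(16.5317) = 1.218318
TL = 10 * 1.218318 = 12.18

12.18 dB


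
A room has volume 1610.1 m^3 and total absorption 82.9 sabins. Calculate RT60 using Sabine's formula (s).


Given values:
  V = 1610.1 m^3
  A = 82.9 sabins
Formula: RT60 = 0.161 * V / A
Numerator: 0.161 * 1610.1 = 259.2261
RT60 = 259.2261 / 82.9 = 3.127

3.127 s


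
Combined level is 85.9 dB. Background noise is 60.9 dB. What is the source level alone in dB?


Given values:
  L_total = 85.9 dB, L_bg = 60.9 dB
Formula: L_source = 10 * log10(10^(L_total/10) - 10^(L_bg/10))
Convert to linear:
  10^(85.9/10) = 389045144.9943
  10^(60.9/10) = 1230268.7708
Difference: 389045144.9943 - 1230268.7708 = 387814876.2235
L_source = 10 * log10(387814876.2235) = 85.89

85.89 dB


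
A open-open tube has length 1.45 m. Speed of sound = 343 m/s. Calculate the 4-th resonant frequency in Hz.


Given values:
  Tube type: open-open, L = 1.45 m, c = 343 m/s, n = 4
Formula: f_n = n * c / (2 * L)
Compute 2 * L = 2 * 1.45 = 2.9
f = 4 * 343 / 2.9
f = 473.1

473.1 Hz


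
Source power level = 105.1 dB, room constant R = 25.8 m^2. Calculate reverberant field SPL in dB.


Given values:
  Lw = 105.1 dB, R = 25.8 m^2
Formula: SPL = Lw + 10 * log10(4 / R)
Compute 4 / R = 4 / 25.8 = 0.155039
Compute 10 * log10(0.155039) = -8.0956
SPL = 105.1 + (-8.0956) = 97.0

97.0 dB


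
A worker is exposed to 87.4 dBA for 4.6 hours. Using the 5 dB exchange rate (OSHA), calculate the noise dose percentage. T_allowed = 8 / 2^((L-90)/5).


Given values:
  L = 87.4 dBA, T = 4.6 hours
Formula: T_allowed = 8 / 2^((L - 90) / 5)
Compute exponent: (87.4 - 90) / 5 = -0.52
Compute 2^(-0.52) = 0.697372
T_allowed = 8 / 0.697372 = 11.471639 hours
Dose = (T / T_allowed) * 100
Dose = (4.6 / 11.471639) * 100 = 40.1

40.1 %


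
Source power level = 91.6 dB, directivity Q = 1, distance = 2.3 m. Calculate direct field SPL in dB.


Given values:
  Lw = 91.6 dB, Q = 1, r = 2.3 m
Formula: SPL = Lw + 10 * log10(Q / (4 * pi * r^2))
Compute 4 * pi * r^2 = 4 * pi * 2.3^2 = 66.4761
Compute Q / denom = 1 / 66.4761 = 0.015043
Compute 10 * log10(0.015043) = -18.2267
SPL = 91.6 + (-18.2267) = 73.37

73.37 dB


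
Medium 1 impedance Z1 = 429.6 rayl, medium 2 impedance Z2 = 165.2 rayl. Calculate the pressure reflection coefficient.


Given values:
  Z1 = 429.6 rayl, Z2 = 165.2 rayl
Formula: R = (Z2 - Z1) / (Z2 + Z1)
Numerator: Z2 - Z1 = 165.2 - 429.6 = -264.4
Denominator: Z2 + Z1 = 165.2 + 429.6 = 594.8
R = -264.4 / 594.8 = -0.4445

-0.4445


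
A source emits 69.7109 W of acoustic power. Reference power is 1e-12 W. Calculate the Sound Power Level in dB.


Given values:
  W = 69.7109 W
  W_ref = 1e-12 W
Formula: SWL = 10 * log10(W / W_ref)
Compute ratio: W / W_ref = 69710900000000
Compute log10: log10(69710900000000) = 13.843301
Multiply: SWL = 10 * 13.843301 = 138.43

138.43 dB


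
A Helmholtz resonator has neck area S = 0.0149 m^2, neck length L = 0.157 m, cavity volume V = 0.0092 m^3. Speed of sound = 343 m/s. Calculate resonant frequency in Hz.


Given values:
  S = 0.0149 m^2, L = 0.157 m, V = 0.0092 m^3, c = 343 m/s
Formula: f = (c / (2*pi)) * sqrt(S / (V * L))
Compute V * L = 0.0092 * 0.157 = 0.0014444
Compute S / (V * L) = 0.0149 / 0.0014444 = 10.3157
Compute sqrt(10.3157) = 3.211806
Compute c / (2*pi) = 343 / 6.283185 = 54.590148
f = 54.590148 * 3.211806 = 175.33

175.33 Hz


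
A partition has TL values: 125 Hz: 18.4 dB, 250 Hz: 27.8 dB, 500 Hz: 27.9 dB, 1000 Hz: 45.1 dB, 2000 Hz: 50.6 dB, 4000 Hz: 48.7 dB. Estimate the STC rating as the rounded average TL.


Given TL values at each frequency:
  125 Hz: 18.4 dB
  250 Hz: 27.8 dB
  500 Hz: 27.9 dB
  1000 Hz: 45.1 dB
  2000 Hz: 50.6 dB
  4000 Hz: 48.7 dB
Formula: STC ~ round(average of TL values)
Sum = 18.4 + 27.8 + 27.9 + 45.1 + 50.6 + 48.7 = 218.5
Average = 218.5 / 6 = 36.42
Rounded: 36

36


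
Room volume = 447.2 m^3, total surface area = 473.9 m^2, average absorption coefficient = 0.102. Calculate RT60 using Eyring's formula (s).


Given values:
  V = 447.2 m^3, S = 473.9 m^2, alpha = 0.102
Formula: RT60 = 0.161 * V / (-S * ln(1 - alpha))
Compute ln(1 - 0.102) = ln(0.898) = -0.107585
Denominator: -473.9 * -0.107585 = 50.9845
Numerator: 0.161 * 447.2 = 71.9992
RT60 = 71.9992 / 50.9845 = 1.412

1.412 s


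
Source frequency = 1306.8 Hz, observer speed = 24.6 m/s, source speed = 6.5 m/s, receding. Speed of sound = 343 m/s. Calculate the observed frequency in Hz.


Given values:
  f_s = 1306.8 Hz, v_o = 24.6 m/s, v_s = 6.5 m/s
  Direction: receding
Formula: f_o = f_s * (c - v_o) / (c + v_s)
Numerator: c - v_o = 343 - 24.6 = 318.4
Denominator: c + v_s = 343 + 6.5 = 349.5
f_o = 1306.8 * 318.4 / 349.5 = 1190.52

1190.52 Hz


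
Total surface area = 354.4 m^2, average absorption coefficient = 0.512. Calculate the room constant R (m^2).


Given values:
  S = 354.4 m^2, alpha = 0.512
Formula: R = S * alpha / (1 - alpha)
Numerator: 354.4 * 0.512 = 181.4528
Denominator: 1 - 0.512 = 0.488
R = 181.4528 / 0.488 = 371.83

371.83 m^2


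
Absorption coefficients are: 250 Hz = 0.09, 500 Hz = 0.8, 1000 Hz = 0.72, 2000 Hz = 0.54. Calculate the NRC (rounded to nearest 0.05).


Given values:
  a_250 = 0.09, a_500 = 0.8
  a_1000 = 0.72, a_2000 = 0.54
Formula: NRC = (a250 + a500 + a1000 + a2000) / 4
Sum = 0.09 + 0.8 + 0.72 + 0.54 = 2.15
NRC = 2.15 / 4 = 0.5375
Rounded to nearest 0.05: 0.55

0.55


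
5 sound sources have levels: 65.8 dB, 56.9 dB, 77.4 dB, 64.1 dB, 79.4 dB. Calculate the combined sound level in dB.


Formula: L_total = 10 * log10( sum(10^(Li/10)) )
  Source 1: 10^(65.8/10) = 3801893.9632
  Source 2: 10^(56.9/10) = 489778.8194
  Source 3: 10^(77.4/10) = 54954087.3858
  Source 4: 10^(64.1/10) = 2570395.7828
  Source 5: 10^(79.4/10) = 87096358.9956
Sum of linear values = 148912514.9468
L_total = 10 * log10(148912514.9468) = 81.73

81.73 dB


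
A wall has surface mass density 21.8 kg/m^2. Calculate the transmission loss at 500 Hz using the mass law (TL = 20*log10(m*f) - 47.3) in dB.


Given values:
  m = 21.8 kg/m^2, f = 500 Hz
Formula: TL = 20 * log10(m * f) - 47.3
Compute m * f = 21.8 * 500 = 10900.0
Compute log10(10900.0) = 4.037426
Compute 20 * 4.037426 = 80.7485
TL = 80.7485 - 47.3 = 33.45

33.45 dB


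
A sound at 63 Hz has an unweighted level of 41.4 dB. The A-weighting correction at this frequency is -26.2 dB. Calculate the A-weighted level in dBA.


Given values:
  SPL = 41.4 dB
  A-weighting at 63 Hz = -26.2 dB
Formula: L_A = SPL + A_weight
L_A = 41.4 + (-26.2)
L_A = 15.2

15.2 dBA


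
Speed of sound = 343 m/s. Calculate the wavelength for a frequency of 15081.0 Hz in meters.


Given values:
  c = 343 m/s, f = 15081.0 Hz
Formula: lambda = c / f
lambda = 343 / 15081.0
lambda = 0.0227

0.0227 m


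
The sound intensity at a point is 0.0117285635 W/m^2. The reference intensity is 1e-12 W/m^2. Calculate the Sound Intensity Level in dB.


Given values:
  I = 0.0117285635 W/m^2
  I_ref = 1e-12 W/m^2
Formula: SIL = 10 * log10(I / I_ref)
Compute ratio: I / I_ref = 11728563500
Compute log10: log10(11728563500) = 10.069245
Multiply: SIL = 10 * 10.069245 = 100.69

100.69 dB


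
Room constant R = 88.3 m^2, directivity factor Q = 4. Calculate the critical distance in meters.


Given values:
  R = 88.3 m^2, Q = 4
Formula: d_c = 0.141 * sqrt(Q * R)
Compute Q * R = 4 * 88.3 = 353.2
Compute sqrt(353.2) = 18.7936
d_c = 0.141 * 18.7936 = 2.65

2.65 m


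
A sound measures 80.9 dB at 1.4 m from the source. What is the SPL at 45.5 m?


Given values:
  SPL1 = 80.9 dB, r1 = 1.4 m, r2 = 45.5 m
Formula: SPL2 = SPL1 - 20 * log10(r2 / r1)
Compute ratio: r2 / r1 = 45.5 / 1.4 = 32.5
Compute log10: log10(32.5) = 1.511883
Compute drop: 20 * 1.511883 = 30.2377
SPL2 = 80.9 - 30.2377 = 50.66

50.66 dB


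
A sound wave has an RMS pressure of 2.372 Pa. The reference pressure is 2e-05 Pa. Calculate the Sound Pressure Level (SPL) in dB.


Given values:
  p = 2.372 Pa
  p_ref = 2e-05 Pa
Formula: SPL = 20 * log10(p / p_ref)
Compute ratio: p / p_ref = 2.372 / 2e-05 = 118600
Compute log10: log10(118600) = 5.074085
Multiply: SPL = 20 * 5.074085 = 101.48

101.48 dB


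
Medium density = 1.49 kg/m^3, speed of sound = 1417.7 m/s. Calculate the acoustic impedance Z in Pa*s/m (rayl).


Given values:
  rho = 1.49 kg/m^3
  c = 1417.7 m/s
Formula: Z = rho * c
Z = 1.49 * 1417.7
Z = 2112.37

2112.37 rayl


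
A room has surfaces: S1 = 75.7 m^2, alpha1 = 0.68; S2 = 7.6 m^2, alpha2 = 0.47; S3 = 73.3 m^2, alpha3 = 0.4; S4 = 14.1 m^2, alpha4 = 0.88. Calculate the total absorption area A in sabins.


Given surfaces:
  Surface 1: 75.7 * 0.68 = 51.476
  Surface 2: 7.6 * 0.47 = 3.572
  Surface 3: 73.3 * 0.4 = 29.32
  Surface 4: 14.1 * 0.88 = 12.408
Formula: A = sum(Si * alpha_i)
A = 51.476 + 3.572 + 29.32 + 12.408
A = 96.78

96.78 sabins


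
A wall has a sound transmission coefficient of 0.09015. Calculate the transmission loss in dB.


Given values:
  tau = 0.09015
Formula: TL = 10 * log10(1 / tau)
Compute 1 / tau = 1 / 0.09015 = 11.0926
Compute log10(11.0926) = 1.045033
TL = 10 * 1.045033 = 10.45

10.45 dB


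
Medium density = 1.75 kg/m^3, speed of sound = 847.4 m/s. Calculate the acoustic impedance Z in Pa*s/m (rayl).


Given values:
  rho = 1.75 kg/m^3
  c = 847.4 m/s
Formula: Z = rho * c
Z = 1.75 * 847.4
Z = 1482.95

1482.95 rayl


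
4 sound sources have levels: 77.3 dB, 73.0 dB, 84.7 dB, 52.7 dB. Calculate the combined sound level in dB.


Formula: L_total = 10 * log10( sum(10^(Li/10)) )
  Source 1: 10^(77.3/10) = 53703179.637
  Source 2: 10^(73.0/10) = 19952623.1497
  Source 3: 10^(84.7/10) = 295120922.6666
  Source 4: 10^(52.7/10) = 186208.7137
Sum of linear values = 368962934.167
L_total = 10 * log10(368962934.167) = 85.67

85.67 dB
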